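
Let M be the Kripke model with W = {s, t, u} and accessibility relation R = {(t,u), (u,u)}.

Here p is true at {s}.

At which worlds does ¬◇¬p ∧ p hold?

{s}

s: ¬◇¬p is T, p is T. ✓
t: ¬◇¬p is F, p is F. ✗
u: ¬◇¬p is F, p is F. ✗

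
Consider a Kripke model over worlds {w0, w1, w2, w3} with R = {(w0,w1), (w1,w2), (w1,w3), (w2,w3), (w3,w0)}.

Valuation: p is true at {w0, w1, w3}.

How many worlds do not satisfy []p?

1

w0: successors {w1}; p there: w1:T. ✓
w1: successors {w2, w3}; p there: w2:F, w3:T. ✗
w2: successors {w3}; p there: w3:T. ✓
w3: successors {w0}; p there: w0:T. ✓
Satisfying worlds: {w0, w2, w3}.
So []p fails at the other 1 world.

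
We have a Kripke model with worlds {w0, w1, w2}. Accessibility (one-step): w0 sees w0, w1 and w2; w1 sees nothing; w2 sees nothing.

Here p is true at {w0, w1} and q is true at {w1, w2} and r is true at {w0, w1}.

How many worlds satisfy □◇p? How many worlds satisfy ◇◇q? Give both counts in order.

2 and 1

For □◇p:
w0: successors {w0, w1, w2}; ◇p there: w0:T, w1:F, w2:F. ✗
w1: no successors, so □◇p holds vacuously. ✓
w2: no successors, so □◇p holds vacuously. ✓
— 2 worlds.
For ◇◇q:
w0: successors {w0, w1, w2}; ◇q there: w0:T, w1:F, w2:F. ✓
w1: no successors, so ◇◇q fails. ✗
w2: no successors, so ◇◇q fails. ✗
— 1 world.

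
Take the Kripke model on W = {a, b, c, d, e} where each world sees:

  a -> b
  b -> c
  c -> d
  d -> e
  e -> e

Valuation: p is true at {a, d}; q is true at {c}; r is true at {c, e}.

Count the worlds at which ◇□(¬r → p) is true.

5

a: successors {b}; □(¬r → p) there: b:T. ✓
b: successors {c}; □(¬r → p) there: c:T. ✓
c: successors {d}; □(¬r → p) there: d:T. ✓
d: successors {e}; □(¬r → p) there: e:T. ✓
e: successors {e}; □(¬r → p) there: e:T. ✓
Satisfying worlds: {a, b, c, d, e}.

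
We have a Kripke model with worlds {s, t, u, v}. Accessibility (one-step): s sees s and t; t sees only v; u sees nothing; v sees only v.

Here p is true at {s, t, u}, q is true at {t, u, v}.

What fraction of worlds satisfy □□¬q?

1/4

s: successors {s, t}; □¬q there: s:F, t:F. ✗
t: successors {v}; □¬q there: v:F. ✗
u: no successors, so □□¬q holds vacuously. ✓
v: successors {v}; □¬q there: v:F. ✗
That's 1 of 4 worlds, so 1/4.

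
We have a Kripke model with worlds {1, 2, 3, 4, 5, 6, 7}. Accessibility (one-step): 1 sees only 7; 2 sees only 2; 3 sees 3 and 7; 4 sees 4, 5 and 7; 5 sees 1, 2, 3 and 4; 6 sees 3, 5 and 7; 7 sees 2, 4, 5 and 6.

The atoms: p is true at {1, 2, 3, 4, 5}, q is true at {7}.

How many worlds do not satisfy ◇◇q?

1: successors {7}; ◇q there: 7:F. ✗
2: successors {2}; ◇q there: 2:F. ✗
3: successors {3, 7}; ◇q there: 3:T, 7:F. ✓
4: successors {4, 5, 7}; ◇q there: 4:T, 5:F, 7:F. ✓
5: successors {1, 2, 3, 4}; ◇q there: 1:T, 2:F, 3:T, 4:T. ✓
6: successors {3, 5, 7}; ◇q there: 3:T, 5:F, 7:F. ✓
7: successors {2, 4, 5, 6}; ◇q there: 2:F, 4:T, 5:F, 6:T. ✓
Satisfying worlds: {3, 4, 5, 6, 7}.
So ◇◇q fails at the other 2 worlds.

2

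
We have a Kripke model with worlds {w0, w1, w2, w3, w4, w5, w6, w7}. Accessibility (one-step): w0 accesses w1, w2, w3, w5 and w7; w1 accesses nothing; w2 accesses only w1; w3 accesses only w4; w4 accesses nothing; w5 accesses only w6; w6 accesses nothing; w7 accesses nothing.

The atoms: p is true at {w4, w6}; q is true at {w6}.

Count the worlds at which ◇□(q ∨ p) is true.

4

w0: successors {w1, w2, w3, w5, w7}; □(q ∨ p) there: w1:T, w2:F, w3:T, w5:T, w7:T. ✓
w1: no successors, so ◇□(q ∨ p) fails. ✗
w2: successors {w1}; □(q ∨ p) there: w1:T. ✓
w3: successors {w4}; □(q ∨ p) there: w4:T. ✓
w4: no successors, so ◇□(q ∨ p) fails. ✗
w5: successors {w6}; □(q ∨ p) there: w6:T. ✓
w6: no successors, so ◇□(q ∨ p) fails. ✗
w7: no successors, so ◇□(q ∨ p) fails. ✗
Satisfying worlds: {w0, w2, w3, w5}.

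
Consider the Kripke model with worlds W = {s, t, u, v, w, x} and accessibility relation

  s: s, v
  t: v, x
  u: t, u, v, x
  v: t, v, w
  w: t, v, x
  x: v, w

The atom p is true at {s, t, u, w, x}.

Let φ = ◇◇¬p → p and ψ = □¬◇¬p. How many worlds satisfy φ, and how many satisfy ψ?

5 and 0

For ◇◇¬p → p:
s: ◇◇¬p is T, p is T. ✓
t: ◇◇¬p is T, p is T. ✓
u: ◇◇¬p is T, p is T. ✓
v: ◇◇¬p is T, p is F. ✗
w: ◇◇¬p is T, p is T. ✓
x: ◇◇¬p is T, p is T. ✓
— 5 worlds.
For □¬◇¬p:
s: successors {s, v}; ¬◇¬p there: s:F, v:F. ✗
t: successors {v, x}; ¬◇¬p there: v:F, x:F. ✗
u: successors {t, u, v, x}; ¬◇¬p there: t:F, u:F, v:F, x:F. ✗
v: successors {t, v, w}; ¬◇¬p there: t:F, v:F, w:F. ✗
w: successors {t, v, x}; ¬◇¬p there: t:F, v:F, x:F. ✗
x: successors {v, w}; ¬◇¬p there: v:F, w:F. ✗
— 0 worlds.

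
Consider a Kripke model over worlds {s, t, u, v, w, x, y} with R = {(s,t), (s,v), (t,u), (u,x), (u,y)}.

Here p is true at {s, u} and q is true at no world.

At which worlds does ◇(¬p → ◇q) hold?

s: successors {t, v}; ¬p → ◇q there: t:F, v:F. ✗
t: successors {u}; ¬p → ◇q there: u:T. ✓
u: successors {x, y}; ¬p → ◇q there: x:F, y:F. ✗
v: no successors, so ◇(¬p → ◇q) fails. ✗
w: no successors, so ◇(¬p → ◇q) fails. ✗
x: no successors, so ◇(¬p → ◇q) fails. ✗
y: no successors, so ◇(¬p → ◇q) fails. ✗

{t}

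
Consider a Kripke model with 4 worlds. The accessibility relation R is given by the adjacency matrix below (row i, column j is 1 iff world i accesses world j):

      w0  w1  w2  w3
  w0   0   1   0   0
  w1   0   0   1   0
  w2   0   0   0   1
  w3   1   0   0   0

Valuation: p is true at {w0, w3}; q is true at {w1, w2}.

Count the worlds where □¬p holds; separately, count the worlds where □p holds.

2 and 2

For □¬p:
w0: successors {w1}; ¬p there: w1:T. ✓
w1: successors {w2}; ¬p there: w2:T. ✓
w2: successors {w3}; ¬p there: w3:F. ✗
w3: successors {w0}; ¬p there: w0:F. ✗
— 2 worlds.
For □p:
w0: successors {w1}; p there: w1:F. ✗
w1: successors {w2}; p there: w2:F. ✗
w2: successors {w3}; p there: w3:T. ✓
w3: successors {w0}; p there: w0:T. ✓
— 2 worlds.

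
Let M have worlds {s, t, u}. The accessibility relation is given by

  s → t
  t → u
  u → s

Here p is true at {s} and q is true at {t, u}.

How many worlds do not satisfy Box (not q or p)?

2

s: successors {t}; not q or p there: t:F. ✗
t: successors {u}; not q or p there: u:F. ✗
u: successors {s}; not q or p there: s:T. ✓
Satisfying worlds: {u}.
So Box (not q or p) fails at the other 2 worlds.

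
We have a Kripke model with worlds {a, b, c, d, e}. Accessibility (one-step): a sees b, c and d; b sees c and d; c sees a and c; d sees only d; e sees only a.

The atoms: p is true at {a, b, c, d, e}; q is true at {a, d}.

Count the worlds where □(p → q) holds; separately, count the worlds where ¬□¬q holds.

For □(p → q):
a: successors {b, c, d}; p → q there: b:F, c:F, d:T. ✗
b: successors {c, d}; p → q there: c:F, d:T. ✗
c: successors {a, c}; p → q there: a:T, c:F. ✗
d: successors {d}; p → q there: d:T. ✓
e: successors {a}; p → q there: a:T. ✓
— 2 worlds.
For ¬□¬q:
a: □¬q is F. ✓
b: □¬q is F. ✓
c: □¬q is F. ✓
d: □¬q is F. ✓
e: □¬q is F. ✓
— 5 worlds.

2 and 5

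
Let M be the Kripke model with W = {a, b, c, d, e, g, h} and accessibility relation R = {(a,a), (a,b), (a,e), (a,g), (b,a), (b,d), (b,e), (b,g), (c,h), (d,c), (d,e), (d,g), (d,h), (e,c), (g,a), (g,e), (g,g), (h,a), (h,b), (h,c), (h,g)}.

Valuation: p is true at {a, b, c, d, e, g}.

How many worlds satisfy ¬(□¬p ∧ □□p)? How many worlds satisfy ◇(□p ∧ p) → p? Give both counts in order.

For ¬(□¬p ∧ □□p):
a: □¬p ∧ □□p is F. ✓
b: □¬p ∧ □□p is F. ✓
c: □¬p ∧ □□p is T. ✗
d: □¬p ∧ □□p is F. ✓
e: □¬p ∧ □□p is F. ✓
g: □¬p ∧ □□p is F. ✓
h: □¬p ∧ □□p is F. ✓
— 6 worlds.
For ◇(□p ∧ p) → p:
a: ◇(□p ∧ p) is T, p is T. ✓
b: ◇(□p ∧ p) is T, p is T. ✓
c: ◇(□p ∧ p) is F, p is T. ✓
d: ◇(□p ∧ p) is T, p is T. ✓
e: ◇(□p ∧ p) is F, p is T. ✓
g: ◇(□p ∧ p) is T, p is T. ✓
h: ◇(□p ∧ p) is T, p is F. ✗
— 6 worlds.

6 and 6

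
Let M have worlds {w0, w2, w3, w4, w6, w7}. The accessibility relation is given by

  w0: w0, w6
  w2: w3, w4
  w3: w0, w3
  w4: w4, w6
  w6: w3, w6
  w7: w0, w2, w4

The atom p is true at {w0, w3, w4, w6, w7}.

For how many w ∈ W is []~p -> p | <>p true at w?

6

w0: []~p is F, p | <>p is T. ✓
w2: []~p is F, p | <>p is T. ✓
w3: []~p is F, p | <>p is T. ✓
w4: []~p is F, p | <>p is T. ✓
w6: []~p is F, p | <>p is T. ✓
w7: []~p is F, p | <>p is T. ✓
Satisfying worlds: {w0, w2, w3, w4, w6, w7}.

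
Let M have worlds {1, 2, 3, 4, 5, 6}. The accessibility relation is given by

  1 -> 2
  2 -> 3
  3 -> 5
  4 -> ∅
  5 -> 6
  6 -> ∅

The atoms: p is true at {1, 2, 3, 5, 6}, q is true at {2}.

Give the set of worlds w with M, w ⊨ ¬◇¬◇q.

1: ◇¬◇q is T. ✗
2: ◇¬◇q is T. ✗
3: ◇¬◇q is T. ✗
4: ◇¬◇q is F. ✓
5: ◇¬◇q is T. ✗
6: ◇¬◇q is F. ✓

{4, 6}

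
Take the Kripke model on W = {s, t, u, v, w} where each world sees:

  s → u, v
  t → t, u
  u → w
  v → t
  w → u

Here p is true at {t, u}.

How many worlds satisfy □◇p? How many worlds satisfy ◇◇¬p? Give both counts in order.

For □◇p:
s: successors {u, v}; ◇p there: u:F, v:T. ✗
t: successors {t, u}; ◇p there: t:T, u:F. ✗
u: successors {w}; ◇p there: w:T. ✓
v: successors {t}; ◇p there: t:T. ✓
w: successors {u}; ◇p there: u:F. ✗
— 2 worlds.
For ◇◇¬p:
s: successors {u, v}; ◇¬p there: u:T, v:F. ✓
t: successors {t, u}; ◇¬p there: t:F, u:T. ✓
u: successors {w}; ◇¬p there: w:F. ✗
v: successors {t}; ◇¬p there: t:F. ✗
w: successors {u}; ◇¬p there: u:T. ✓
— 3 worlds.

2 and 3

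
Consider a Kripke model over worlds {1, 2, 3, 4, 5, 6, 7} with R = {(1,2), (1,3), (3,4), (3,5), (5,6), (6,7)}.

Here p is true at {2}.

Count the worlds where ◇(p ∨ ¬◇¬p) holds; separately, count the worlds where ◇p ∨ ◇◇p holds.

3 and 1

For ◇(p ∨ ¬◇¬p):
1: successors {2, 3}; p ∨ ¬◇¬p there: 2:T, 3:F. ✓
2: no successors, so ◇(p ∨ ¬◇¬p) fails. ✗
3: successors {4, 5}; p ∨ ¬◇¬p there: 4:T, 5:F. ✓
4: no successors, so ◇(p ∨ ¬◇¬p) fails. ✗
5: successors {6}; p ∨ ¬◇¬p there: 6:F. ✗
6: successors {7}; p ∨ ¬◇¬p there: 7:T. ✓
7: no successors, so ◇(p ∨ ¬◇¬p) fails. ✗
— 3 worlds.
For ◇p ∨ ◇◇p:
1: ◇p is T, ◇◇p is F. ✓
2: ◇p is F, ◇◇p is F. ✗
3: ◇p is F, ◇◇p is F. ✗
4: ◇p is F, ◇◇p is F. ✗
5: ◇p is F, ◇◇p is F. ✗
6: ◇p is F, ◇◇p is F. ✗
7: ◇p is F, ◇◇p is F. ✗
— 1 world.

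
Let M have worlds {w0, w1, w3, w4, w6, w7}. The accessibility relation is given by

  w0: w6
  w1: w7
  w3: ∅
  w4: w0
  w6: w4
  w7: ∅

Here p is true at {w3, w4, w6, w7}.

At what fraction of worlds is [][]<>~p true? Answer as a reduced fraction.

w0: successors {w6}; []<>~p there: w6:T. ✓
w1: successors {w7}; []<>~p there: w7:T. ✓
w3: no successors, so [][]<>~p holds vacuously. ✓
w4: successors {w0}; []<>~p there: w0:F. ✗
w6: successors {w4}; []<>~p there: w4:F. ✗
w7: no successors, so [][]<>~p holds vacuously. ✓
That's 4 of 6 worlds, so 4/6 = 2/3.

2/3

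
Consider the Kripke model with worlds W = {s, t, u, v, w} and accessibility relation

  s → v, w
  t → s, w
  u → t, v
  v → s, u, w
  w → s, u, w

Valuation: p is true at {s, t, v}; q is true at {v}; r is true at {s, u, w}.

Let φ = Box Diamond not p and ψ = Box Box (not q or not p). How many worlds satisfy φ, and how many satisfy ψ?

3 and 2

For Box Diamond not p:
s: successors {v, w}; Diamond not p there: v:T, w:T. ✓
t: successors {s, w}; Diamond not p there: s:T, w:T. ✓
u: successors {t, v}; Diamond not p there: t:T, v:T. ✓
v: successors {s, u, w}; Diamond not p there: s:T, u:F, w:T. ✗
w: successors {s, u, w}; Diamond not p there: s:T, u:F, w:T. ✗
— 3 worlds.
For Box Box (not q or not p):
s: successors {v, w}; Box (not q or not p) there: v:T, w:T. ✓
t: successors {s, w}; Box (not q or not p) there: s:F, w:T. ✗
u: successors {t, v}; Box (not q or not p) there: t:T, v:T. ✓
v: successors {s, u, w}; Box (not q or not p) there: s:F, u:F, w:T. ✗
w: successors {s, u, w}; Box (not q or not p) there: s:F, u:F, w:T. ✗
— 2 worlds.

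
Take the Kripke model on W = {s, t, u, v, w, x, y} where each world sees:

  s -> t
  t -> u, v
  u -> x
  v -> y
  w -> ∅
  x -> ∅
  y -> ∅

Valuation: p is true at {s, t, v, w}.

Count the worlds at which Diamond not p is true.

3

s: successors {t}; not p there: t:F. ✗
t: successors {u, v}; not p there: u:T, v:F. ✓
u: successors {x}; not p there: x:T. ✓
v: successors {y}; not p there: y:T. ✓
w: no successors, so Diamond not p fails. ✗
x: no successors, so Diamond not p fails. ✗
y: no successors, so Diamond not p fails. ✗
Satisfying worlds: {t, u, v}.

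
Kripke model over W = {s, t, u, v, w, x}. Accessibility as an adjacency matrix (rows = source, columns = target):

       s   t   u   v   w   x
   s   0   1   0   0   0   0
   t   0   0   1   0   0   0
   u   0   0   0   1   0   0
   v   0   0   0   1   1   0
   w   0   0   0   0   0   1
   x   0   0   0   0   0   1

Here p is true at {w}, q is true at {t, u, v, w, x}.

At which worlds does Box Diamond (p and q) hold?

s: successors {t}; Diamond (p and q) there: t:F. ✗
t: successors {u}; Diamond (p and q) there: u:F. ✗
u: successors {v}; Diamond (p and q) there: v:T. ✓
v: successors {v, w}; Diamond (p and q) there: v:T, w:F. ✗
w: successors {x}; Diamond (p and q) there: x:F. ✗
x: successors {x}; Diamond (p and q) there: x:F. ✗

{u}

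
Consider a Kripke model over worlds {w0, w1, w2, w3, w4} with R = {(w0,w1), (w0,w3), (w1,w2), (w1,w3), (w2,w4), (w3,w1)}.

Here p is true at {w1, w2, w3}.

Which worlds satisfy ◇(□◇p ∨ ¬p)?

w0: successors {w1, w3}; □◇p ∨ ¬p there: w1:F, w3:T. ✓
w1: successors {w2, w3}; □◇p ∨ ¬p there: w2:F, w3:T. ✓
w2: successors {w4}; □◇p ∨ ¬p there: w4:T. ✓
w3: successors {w1}; □◇p ∨ ¬p there: w1:F. ✗
w4: no successors, so ◇(□◇p ∨ ¬p) fails. ✗

{w0, w1, w2}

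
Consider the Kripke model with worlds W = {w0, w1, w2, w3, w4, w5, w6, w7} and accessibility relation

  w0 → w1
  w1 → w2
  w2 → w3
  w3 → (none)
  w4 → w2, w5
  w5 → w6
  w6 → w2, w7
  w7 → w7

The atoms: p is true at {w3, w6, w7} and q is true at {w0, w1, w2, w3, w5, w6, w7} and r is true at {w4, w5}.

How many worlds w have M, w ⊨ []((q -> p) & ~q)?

1

w0: successors {w1}; (q -> p) & ~q there: w1:F. ✗
w1: successors {w2}; (q -> p) & ~q there: w2:F. ✗
w2: successors {w3}; (q -> p) & ~q there: w3:F. ✗
w3: no successors, so []((q -> p) & ~q) holds vacuously. ✓
w4: successors {w2, w5}; (q -> p) & ~q there: w2:F, w5:F. ✗
w5: successors {w6}; (q -> p) & ~q there: w6:F. ✗
w6: successors {w2, w7}; (q -> p) & ~q there: w2:F, w7:F. ✗
w7: successors {w7}; (q -> p) & ~q there: w7:F. ✗
Satisfying worlds: {w3}.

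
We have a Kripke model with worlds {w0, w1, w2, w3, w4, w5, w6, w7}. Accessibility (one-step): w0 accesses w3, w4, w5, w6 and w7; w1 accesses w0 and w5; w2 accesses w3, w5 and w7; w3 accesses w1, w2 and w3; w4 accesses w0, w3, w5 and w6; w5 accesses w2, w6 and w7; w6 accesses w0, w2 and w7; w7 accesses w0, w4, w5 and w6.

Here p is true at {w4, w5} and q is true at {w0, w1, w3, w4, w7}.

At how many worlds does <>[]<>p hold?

w0: successors {w3, w4, w5, w6, w7}; []<>p there: w3:F, w4:F, w5:F, w6:T, w7:F. ✓
w1: successors {w0, w5}; []<>p there: w0:F, w5:F. ✗
w2: successors {w3, w5, w7}; []<>p there: w3:F, w5:F, w7:F. ✗
w3: successors {w1, w2, w3}; []<>p there: w1:F, w2:F, w3:F. ✗
w4: successors {w0, w3, w5, w6}; []<>p there: w0:F, w3:F, w5:F, w6:T. ✓
w5: successors {w2, w6, w7}; []<>p there: w2:F, w6:T, w7:F. ✓
w6: successors {w0, w2, w7}; []<>p there: w0:F, w2:F, w7:F. ✗
w7: successors {w0, w4, w5, w6}; []<>p there: w0:F, w4:F, w5:F, w6:T. ✓
Satisfying worlds: {w0, w4, w5, w7}.

4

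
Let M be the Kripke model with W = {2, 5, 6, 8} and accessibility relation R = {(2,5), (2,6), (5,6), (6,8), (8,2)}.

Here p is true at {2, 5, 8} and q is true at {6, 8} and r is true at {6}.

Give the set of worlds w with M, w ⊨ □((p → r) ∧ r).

2: successors {5, 6}; (p → r) ∧ r there: 5:F, 6:T. ✗
5: successors {6}; (p → r) ∧ r there: 6:T. ✓
6: successors {8}; (p → r) ∧ r there: 8:F. ✗
8: successors {2}; (p → r) ∧ r there: 2:F. ✗

{5}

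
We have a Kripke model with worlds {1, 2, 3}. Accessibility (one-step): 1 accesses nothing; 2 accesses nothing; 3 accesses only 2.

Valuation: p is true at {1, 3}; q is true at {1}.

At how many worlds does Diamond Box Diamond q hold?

1

1: no successors, so Diamond Box Diamond q fails. ✗
2: no successors, so Diamond Box Diamond q fails. ✗
3: successors {2}; Box Diamond q there: 2:T. ✓
Satisfying worlds: {3}.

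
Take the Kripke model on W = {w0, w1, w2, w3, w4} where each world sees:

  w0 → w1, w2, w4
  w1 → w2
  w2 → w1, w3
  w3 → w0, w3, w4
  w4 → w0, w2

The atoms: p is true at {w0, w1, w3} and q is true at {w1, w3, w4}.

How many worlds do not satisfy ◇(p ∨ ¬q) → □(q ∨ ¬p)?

2

w0: ◇(p ∨ ¬q) is T, □(q ∨ ¬p) is T. ✓
w1: ◇(p ∨ ¬q) is T, □(q ∨ ¬p) is T. ✓
w2: ◇(p ∨ ¬q) is T, □(q ∨ ¬p) is T. ✓
w3: ◇(p ∨ ¬q) is T, □(q ∨ ¬p) is F. ✗
w4: ◇(p ∨ ¬q) is T, □(q ∨ ¬p) is F. ✗
Satisfying worlds: {w0, w1, w2}.
So ◇(p ∨ ¬q) → □(q ∨ ¬p) fails at the other 2 worlds.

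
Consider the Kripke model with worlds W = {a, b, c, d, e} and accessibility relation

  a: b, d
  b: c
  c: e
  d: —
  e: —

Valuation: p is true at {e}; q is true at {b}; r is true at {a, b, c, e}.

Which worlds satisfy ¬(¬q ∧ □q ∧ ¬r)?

{a, b, c, e}

a: ¬q ∧ □q ∧ ¬r is F. ✓
b: ¬q ∧ □q ∧ ¬r is F. ✓
c: ¬q ∧ □q ∧ ¬r is F. ✓
d: ¬q ∧ □q ∧ ¬r is T. ✗
e: ¬q ∧ □q ∧ ¬r is F. ✓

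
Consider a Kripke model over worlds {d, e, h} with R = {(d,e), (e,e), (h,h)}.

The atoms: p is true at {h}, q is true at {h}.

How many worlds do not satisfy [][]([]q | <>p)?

d: successors {e}; []([]q | <>p) there: e:F. ✗
e: successors {e}; []([]q | <>p) there: e:F. ✗
h: successors {h}; []([]q | <>p) there: h:T. ✓
Satisfying worlds: {h}.
So [][]([]q | <>p) fails at the other 2 worlds.

2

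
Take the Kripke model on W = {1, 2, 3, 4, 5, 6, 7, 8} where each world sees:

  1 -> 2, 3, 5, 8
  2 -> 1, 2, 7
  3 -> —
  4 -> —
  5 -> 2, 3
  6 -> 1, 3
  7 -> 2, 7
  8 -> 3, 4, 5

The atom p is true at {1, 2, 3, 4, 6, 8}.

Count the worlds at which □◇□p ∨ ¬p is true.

4

1: □◇□p is F, ¬p is F. ✗
2: □◇□p is F, ¬p is F. ✗
3: □◇□p is T, ¬p is F. ✓
4: □◇□p is T, ¬p is F. ✓
5: □◇□p is F, ¬p is T. ✓
6: □◇□p is F, ¬p is F. ✗
7: □◇□p is F, ¬p is T. ✓
8: □◇□p is F, ¬p is F. ✗
Satisfying worlds: {3, 4, 5, 7}.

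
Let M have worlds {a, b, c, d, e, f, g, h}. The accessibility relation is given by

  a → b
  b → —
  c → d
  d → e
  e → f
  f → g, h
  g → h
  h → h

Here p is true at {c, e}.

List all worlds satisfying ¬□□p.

a: □□p is T. ✗
b: □□p is T. ✗
c: □□p is T. ✗
d: □□p is F. ✓
e: □□p is F. ✓
f: □□p is F. ✓
g: □□p is F. ✓
h: □□p is F. ✓

{d, e, f, g, h}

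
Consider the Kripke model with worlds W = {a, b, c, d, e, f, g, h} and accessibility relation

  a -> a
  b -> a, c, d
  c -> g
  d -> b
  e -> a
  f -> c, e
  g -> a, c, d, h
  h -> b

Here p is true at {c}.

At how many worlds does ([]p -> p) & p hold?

a: []p -> p is T, p is F. ✗
b: []p -> p is T, p is F. ✗
c: []p -> p is T, p is T. ✓
d: []p -> p is T, p is F. ✗
e: []p -> p is T, p is F. ✗
f: []p -> p is T, p is F. ✗
g: []p -> p is T, p is F. ✗
h: []p -> p is T, p is F. ✗
Satisfying worlds: {c}.

1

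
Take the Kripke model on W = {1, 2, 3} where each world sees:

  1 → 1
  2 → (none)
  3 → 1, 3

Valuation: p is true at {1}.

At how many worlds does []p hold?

1: successors {1}; p there: 1:T. ✓
2: no successors, so []p holds vacuously. ✓
3: successors {1, 3}; p there: 1:T, 3:F. ✗
Satisfying worlds: {1, 2}.

2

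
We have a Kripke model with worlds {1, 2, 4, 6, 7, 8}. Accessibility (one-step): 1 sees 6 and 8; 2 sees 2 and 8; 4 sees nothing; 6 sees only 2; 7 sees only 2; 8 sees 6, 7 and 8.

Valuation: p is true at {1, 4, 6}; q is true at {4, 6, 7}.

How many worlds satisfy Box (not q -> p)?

1

1: successors {6, 8}; not q -> p there: 6:T, 8:F. ✗
2: successors {2, 8}; not q -> p there: 2:F, 8:F. ✗
4: no successors, so Box (not q -> p) holds vacuously. ✓
6: successors {2}; not q -> p there: 2:F. ✗
7: successors {2}; not q -> p there: 2:F. ✗
8: successors {6, 7, 8}; not q -> p there: 6:T, 7:T, 8:F. ✗
Satisfying worlds: {4}.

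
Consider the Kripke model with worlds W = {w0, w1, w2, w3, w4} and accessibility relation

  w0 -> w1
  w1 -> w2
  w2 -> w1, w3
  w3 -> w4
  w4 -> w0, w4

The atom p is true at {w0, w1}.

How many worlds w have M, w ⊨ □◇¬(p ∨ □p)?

w0: successors {w1}; ◇¬(p ∨ □p) there: w1:T. ✓
w1: successors {w2}; ◇¬(p ∨ □p) there: w2:T. ✓
w2: successors {w1, w3}; ◇¬(p ∨ □p) there: w1:T, w3:T. ✓
w3: successors {w4}; ◇¬(p ∨ □p) there: w4:T. ✓
w4: successors {w0, w4}; ◇¬(p ∨ □p) there: w0:F, w4:T. ✗
Satisfying worlds: {w0, w1, w2, w3}.

4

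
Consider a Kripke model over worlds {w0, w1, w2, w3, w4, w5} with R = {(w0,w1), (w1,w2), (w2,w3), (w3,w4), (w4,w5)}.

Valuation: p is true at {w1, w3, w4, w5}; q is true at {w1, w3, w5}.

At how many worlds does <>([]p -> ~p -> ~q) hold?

w0: successors {w1}; []p -> ~p -> ~q there: w1:T. ✓
w1: successors {w2}; []p -> ~p -> ~q there: w2:T. ✓
w2: successors {w3}; []p -> ~p -> ~q there: w3:T. ✓
w3: successors {w4}; []p -> ~p -> ~q there: w4:T. ✓
w4: successors {w5}; []p -> ~p -> ~q there: w5:T. ✓
w5: no successors, so <>([]p -> ~p -> ~q) fails. ✗
Satisfying worlds: {w0, w1, w2, w3, w4}.

5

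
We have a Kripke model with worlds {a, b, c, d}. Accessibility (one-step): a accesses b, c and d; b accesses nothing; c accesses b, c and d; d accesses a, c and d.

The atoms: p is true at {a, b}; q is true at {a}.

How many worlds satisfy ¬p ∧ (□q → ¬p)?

2

a: ¬p is F, □q → ¬p is T. ✗
b: ¬p is F, □q → ¬p is F. ✗
c: ¬p is T, □q → ¬p is T. ✓
d: ¬p is T, □q → ¬p is T. ✓
Satisfying worlds: {c, d}.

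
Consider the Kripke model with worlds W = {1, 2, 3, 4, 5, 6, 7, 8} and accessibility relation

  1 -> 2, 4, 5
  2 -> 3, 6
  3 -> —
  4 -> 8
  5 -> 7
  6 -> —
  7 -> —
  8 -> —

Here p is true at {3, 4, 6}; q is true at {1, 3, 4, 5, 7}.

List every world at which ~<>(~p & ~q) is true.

1: <>(~p & ~q) is T. ✗
2: <>(~p & ~q) is F. ✓
3: <>(~p & ~q) is F. ✓
4: <>(~p & ~q) is T. ✗
5: <>(~p & ~q) is F. ✓
6: <>(~p & ~q) is F. ✓
7: <>(~p & ~q) is F. ✓
8: <>(~p & ~q) is F. ✓

{2, 3, 5, 6, 7, 8}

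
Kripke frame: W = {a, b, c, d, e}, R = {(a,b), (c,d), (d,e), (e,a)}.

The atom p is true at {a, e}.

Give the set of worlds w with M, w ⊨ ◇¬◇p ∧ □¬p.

a: ◇¬◇p is T, □¬p is T. ✓
b: ◇¬◇p is F, □¬p is T. ✗
c: ◇¬◇p is F, □¬p is T. ✗
d: ◇¬◇p is F, □¬p is F. ✗
e: ◇¬◇p is T, □¬p is F. ✗

{a}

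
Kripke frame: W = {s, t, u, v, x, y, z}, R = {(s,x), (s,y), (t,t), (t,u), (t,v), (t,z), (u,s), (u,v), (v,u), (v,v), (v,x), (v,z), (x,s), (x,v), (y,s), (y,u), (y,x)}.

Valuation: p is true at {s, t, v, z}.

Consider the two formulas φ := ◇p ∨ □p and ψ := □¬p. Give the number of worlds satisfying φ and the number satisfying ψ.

For ◇p ∨ □p:
s: ◇p is F, □p is F. ✗
t: ◇p is T, □p is F. ✓
u: ◇p is T, □p is T. ✓
v: ◇p is T, □p is F. ✓
x: ◇p is T, □p is T. ✓
y: ◇p is T, □p is F. ✓
z: ◇p is F, □p is T. ✓
— 6 worlds.
For □¬p:
s: successors {x, y}; ¬p there: x:T, y:T. ✓
t: successors {t, u, v, z}; ¬p there: t:F, u:T, v:F, z:F. ✗
u: successors {s, v}; ¬p there: s:F, v:F. ✗
v: successors {u, v, x, z}; ¬p there: u:T, v:F, x:T, z:F. ✗
x: successors {s, v}; ¬p there: s:F, v:F. ✗
y: successors {s, u, x}; ¬p there: s:F, u:T, x:T. ✗
z: no successors, so □¬p holds vacuously. ✓
— 2 worlds.

6 and 2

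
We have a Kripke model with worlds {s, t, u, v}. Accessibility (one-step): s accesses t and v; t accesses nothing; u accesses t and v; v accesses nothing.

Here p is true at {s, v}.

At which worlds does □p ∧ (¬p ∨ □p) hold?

{t, v}

s: □p is F, ¬p ∨ □p is F. ✗
t: □p is T, ¬p ∨ □p is T. ✓
u: □p is F, ¬p ∨ □p is T. ✗
v: □p is T, ¬p ∨ □p is T. ✓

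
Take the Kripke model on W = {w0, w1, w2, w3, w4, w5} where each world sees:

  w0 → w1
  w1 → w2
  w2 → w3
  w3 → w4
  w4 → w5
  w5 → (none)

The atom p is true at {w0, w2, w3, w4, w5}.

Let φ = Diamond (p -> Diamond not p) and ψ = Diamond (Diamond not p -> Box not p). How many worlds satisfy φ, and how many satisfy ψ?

For Diamond (p -> Diamond not p):
w0: successors {w1}; p -> Diamond not p there: w1:T. ✓
w1: successors {w2}; p -> Diamond not p there: w2:F. ✗
w2: successors {w3}; p -> Diamond not p there: w3:F. ✗
w3: successors {w4}; p -> Diamond not p there: w4:F. ✗
w4: successors {w5}; p -> Diamond not p there: w5:F. ✗
w5: no successors, so Diamond (p -> Diamond not p) fails. ✗
— 1 world.
For Diamond (Diamond not p -> Box not p):
w0: successors {w1}; Diamond not p -> Box not p there: w1:T. ✓
w1: successors {w2}; Diamond not p -> Box not p there: w2:T. ✓
w2: successors {w3}; Diamond not p -> Box not p there: w3:T. ✓
w3: successors {w4}; Diamond not p -> Box not p there: w4:T. ✓
w4: successors {w5}; Diamond not p -> Box not p there: w5:T. ✓
w5: no successors, so Diamond (Diamond not p -> Box not p) fails. ✗
— 5 worlds.

1 and 5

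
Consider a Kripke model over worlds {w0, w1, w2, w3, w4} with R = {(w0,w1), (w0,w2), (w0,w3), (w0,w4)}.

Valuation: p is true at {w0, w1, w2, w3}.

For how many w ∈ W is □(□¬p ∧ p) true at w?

4

w0: successors {w1, w2, w3, w4}; □¬p ∧ p there: w1:T, w2:T, w3:T, w4:F. ✗
w1: no successors, so □(□¬p ∧ p) holds vacuously. ✓
w2: no successors, so □(□¬p ∧ p) holds vacuously. ✓
w3: no successors, so □(□¬p ∧ p) holds vacuously. ✓
w4: no successors, so □(□¬p ∧ p) holds vacuously. ✓
Satisfying worlds: {w1, w2, w3, w4}.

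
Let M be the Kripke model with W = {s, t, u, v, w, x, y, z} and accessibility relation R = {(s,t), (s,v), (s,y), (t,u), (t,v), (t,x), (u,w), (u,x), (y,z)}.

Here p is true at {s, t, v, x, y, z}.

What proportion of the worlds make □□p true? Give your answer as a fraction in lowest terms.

s: successors {t, v, y}; □p there: t:F, v:T, y:T. ✗
t: successors {u, v, x}; □p there: u:F, v:T, x:T. ✗
u: successors {w, x}; □p there: w:T, x:T. ✓
v: no successors, so □□p holds vacuously. ✓
w: no successors, so □□p holds vacuously. ✓
x: no successors, so □□p holds vacuously. ✓
y: successors {z}; □p there: z:T. ✓
z: no successors, so □□p holds vacuously. ✓
That's 6 of 8 worlds, so 6/8 = 3/4.

3/4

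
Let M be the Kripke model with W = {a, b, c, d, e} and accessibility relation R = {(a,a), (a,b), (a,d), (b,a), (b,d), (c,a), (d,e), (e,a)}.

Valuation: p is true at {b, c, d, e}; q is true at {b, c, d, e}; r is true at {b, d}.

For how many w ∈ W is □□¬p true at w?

a: successors {a, b, d}; □¬p there: a:F, b:F, d:F. ✗
b: successors {a, d}; □¬p there: a:F, d:F. ✗
c: successors {a}; □¬p there: a:F. ✗
d: successors {e}; □¬p there: e:T. ✓
e: successors {a}; □¬p there: a:F. ✗
Satisfying worlds: {d}.

1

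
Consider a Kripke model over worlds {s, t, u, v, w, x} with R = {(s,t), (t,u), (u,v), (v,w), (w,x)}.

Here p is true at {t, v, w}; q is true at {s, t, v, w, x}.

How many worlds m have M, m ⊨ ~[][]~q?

s: [][]~q is T. ✗
t: [][]~q is F. ✓
u: [][]~q is F. ✓
v: [][]~q is F. ✓
w: [][]~q is T. ✗
x: [][]~q is T. ✗
Satisfying worlds: {t, u, v}.

3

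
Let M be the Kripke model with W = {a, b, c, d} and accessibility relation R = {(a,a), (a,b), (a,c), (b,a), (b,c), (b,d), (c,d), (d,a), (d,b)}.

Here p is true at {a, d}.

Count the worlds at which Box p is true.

1

a: successors {a, b, c}; p there: a:T, b:F, c:F. ✗
b: successors {a, c, d}; p there: a:T, c:F, d:T. ✗
c: successors {d}; p there: d:T. ✓
d: successors {a, b}; p there: a:T, b:F. ✗
Satisfying worlds: {c}.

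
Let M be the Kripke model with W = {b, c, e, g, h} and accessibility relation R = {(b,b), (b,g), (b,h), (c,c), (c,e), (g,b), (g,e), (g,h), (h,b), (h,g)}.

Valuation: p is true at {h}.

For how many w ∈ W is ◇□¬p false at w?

2

b: successors {b, g, h}; □¬p there: b:F, g:F, h:T. ✓
c: successors {c, e}; □¬p there: c:T, e:T. ✓
e: no successors, so ◇□¬p fails. ✗
g: successors {b, e, h}; □¬p there: b:F, e:T, h:T. ✓
h: successors {b, g}; □¬p there: b:F, g:F. ✗
Satisfying worlds: {b, c, g}.
So ◇□¬p fails at the other 2 worlds.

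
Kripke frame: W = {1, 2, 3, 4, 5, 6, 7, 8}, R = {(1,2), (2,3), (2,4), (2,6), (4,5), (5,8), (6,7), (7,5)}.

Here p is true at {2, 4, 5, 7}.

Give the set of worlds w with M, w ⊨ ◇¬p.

1: successors {2}; ¬p there: 2:F. ✗
2: successors {3, 4, 6}; ¬p there: 3:T, 4:F, 6:T. ✓
3: no successors, so ◇¬p fails. ✗
4: successors {5}; ¬p there: 5:F. ✗
5: successors {8}; ¬p there: 8:T. ✓
6: successors {7}; ¬p there: 7:F. ✗
7: successors {5}; ¬p there: 5:F. ✗
8: no successors, so ◇¬p fails. ✗

{2, 5}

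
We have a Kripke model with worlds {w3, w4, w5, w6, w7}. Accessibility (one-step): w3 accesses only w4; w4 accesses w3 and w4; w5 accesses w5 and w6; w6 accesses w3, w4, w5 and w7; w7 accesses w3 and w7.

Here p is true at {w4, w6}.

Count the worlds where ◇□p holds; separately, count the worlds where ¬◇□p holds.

For ◇□p:
w3: successors {w4}; □p there: w4:F. ✗
w4: successors {w3, w4}; □p there: w3:T, w4:F. ✓
w5: successors {w5, w6}; □p there: w5:F, w6:F. ✗
w6: successors {w3, w4, w5, w7}; □p there: w3:T, w4:F, w5:F, w7:F. ✓
w7: successors {w3, w7}; □p there: w3:T, w7:F. ✓
— 3 worlds.
For ¬◇□p:
w3: ◇□p is F. ✓
w4: ◇□p is T. ✗
w5: ◇□p is F. ✓
w6: ◇□p is T. ✗
w7: ◇□p is T. ✗
— 2 worlds.

3 and 2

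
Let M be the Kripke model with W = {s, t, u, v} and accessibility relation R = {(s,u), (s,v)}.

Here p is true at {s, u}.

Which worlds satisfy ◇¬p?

{s}

s: successors {u, v}; ¬p there: u:F, v:T. ✓
t: no successors, so ◇¬p fails. ✗
u: no successors, so ◇¬p fails. ✗
v: no successors, so ◇¬p fails. ✗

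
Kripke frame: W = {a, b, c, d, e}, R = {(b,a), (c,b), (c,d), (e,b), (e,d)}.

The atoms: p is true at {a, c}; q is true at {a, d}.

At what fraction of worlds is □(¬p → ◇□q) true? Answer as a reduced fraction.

3/5

a: no successors, so □(¬p → ◇□q) holds vacuously. ✓
b: successors {a}; ¬p → ◇□q there: a:T. ✓
c: successors {b, d}; ¬p → ◇□q there: b:T, d:F. ✗
d: no successors, so □(¬p → ◇□q) holds vacuously. ✓
e: successors {b, d}; ¬p → ◇□q there: b:T, d:F. ✗
That's 3 of 5 worlds, so 3/5.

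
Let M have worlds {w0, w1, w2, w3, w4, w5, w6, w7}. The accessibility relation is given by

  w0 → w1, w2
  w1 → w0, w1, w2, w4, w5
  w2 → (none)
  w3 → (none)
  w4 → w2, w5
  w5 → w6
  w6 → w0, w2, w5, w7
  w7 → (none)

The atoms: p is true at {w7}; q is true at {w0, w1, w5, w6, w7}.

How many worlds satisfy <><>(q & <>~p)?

5

w0: successors {w1, w2}; <>(q & <>~p) there: w1:T, w2:F. ✓
w1: successors {w0, w1, w2, w4, w5}; <>(q & <>~p) there: w0:T, w1:T, w2:F, w4:T, w5:T. ✓
w2: no successors, so <><>(q & <>~p) fails. ✗
w3: no successors, so <><>(q & <>~p) fails. ✗
w4: successors {w2, w5}; <>(q & <>~p) there: w2:F, w5:T. ✓
w5: successors {w6}; <>(q & <>~p) there: w6:T. ✓
w6: successors {w0, w2, w5, w7}; <>(q & <>~p) there: w0:T, w2:F, w5:T, w7:F. ✓
w7: no successors, so <><>(q & <>~p) fails. ✗
Satisfying worlds: {w0, w1, w4, w5, w6}.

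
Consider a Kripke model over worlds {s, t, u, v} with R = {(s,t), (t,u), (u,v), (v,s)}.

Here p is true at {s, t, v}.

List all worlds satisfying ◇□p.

s: successors {t}; □p there: t:F. ✗
t: successors {u}; □p there: u:T. ✓
u: successors {v}; □p there: v:T. ✓
v: successors {s}; □p there: s:T. ✓

{t, u, v}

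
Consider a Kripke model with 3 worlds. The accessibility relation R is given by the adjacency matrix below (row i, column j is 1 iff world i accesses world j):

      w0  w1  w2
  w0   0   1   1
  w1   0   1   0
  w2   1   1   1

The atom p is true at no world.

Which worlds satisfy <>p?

∅

w0: successors {w1, w2}; p there: w1:F, w2:F. ✗
w1: successors {w1}; p there: w1:F. ✗
w2: successors {w0, w1, w2}; p there: w0:F, w1:F, w2:F. ✗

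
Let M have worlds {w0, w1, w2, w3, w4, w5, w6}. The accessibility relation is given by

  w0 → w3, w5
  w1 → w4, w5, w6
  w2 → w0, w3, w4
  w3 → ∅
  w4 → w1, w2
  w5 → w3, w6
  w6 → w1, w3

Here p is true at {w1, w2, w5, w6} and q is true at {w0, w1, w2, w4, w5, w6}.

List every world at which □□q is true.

{w3, w6}

w0: successors {w3, w5}; □q there: w3:T, w5:F. ✗
w1: successors {w4, w5, w6}; □q there: w4:T, w5:F, w6:F. ✗
w2: successors {w0, w3, w4}; □q there: w0:F, w3:T, w4:T. ✗
w3: no successors, so □□q holds vacuously. ✓
w4: successors {w1, w2}; □q there: w1:T, w2:F. ✗
w5: successors {w3, w6}; □q there: w3:T, w6:F. ✗
w6: successors {w1, w3}; □q there: w1:T, w3:T. ✓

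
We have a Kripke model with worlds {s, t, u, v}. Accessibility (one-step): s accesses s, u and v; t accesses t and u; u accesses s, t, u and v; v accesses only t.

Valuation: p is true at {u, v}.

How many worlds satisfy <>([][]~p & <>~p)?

0

s: successors {s, u, v}; [][]~p & <>~p there: s:F, u:F, v:F. ✗
t: successors {t, u}; [][]~p & <>~p there: t:F, u:F. ✗
u: successors {s, t, u, v}; [][]~p & <>~p there: s:F, t:F, u:F, v:F. ✗
v: successors {t}; [][]~p & <>~p there: t:F. ✗
Satisfying worlds: ∅.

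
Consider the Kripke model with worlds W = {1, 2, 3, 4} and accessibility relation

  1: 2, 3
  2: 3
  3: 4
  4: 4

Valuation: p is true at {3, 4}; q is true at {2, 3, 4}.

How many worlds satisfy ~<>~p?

3

1: <>~p is T. ✗
2: <>~p is F. ✓
3: <>~p is F. ✓
4: <>~p is F. ✓
Satisfying worlds: {2, 3, 4}.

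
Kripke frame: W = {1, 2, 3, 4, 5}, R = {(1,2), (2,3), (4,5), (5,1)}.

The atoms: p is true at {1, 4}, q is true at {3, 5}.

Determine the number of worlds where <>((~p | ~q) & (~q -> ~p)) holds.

1: successors {2}; (~p | ~q) & (~q -> ~p) there: 2:T. ✓
2: successors {3}; (~p | ~q) & (~q -> ~p) there: 3:T. ✓
3: no successors, so <>((~p | ~q) & (~q -> ~p)) fails. ✗
4: successors {5}; (~p | ~q) & (~q -> ~p) there: 5:T. ✓
5: successors {1}; (~p | ~q) & (~q -> ~p) there: 1:F. ✗
Satisfying worlds: {1, 2, 4}.

3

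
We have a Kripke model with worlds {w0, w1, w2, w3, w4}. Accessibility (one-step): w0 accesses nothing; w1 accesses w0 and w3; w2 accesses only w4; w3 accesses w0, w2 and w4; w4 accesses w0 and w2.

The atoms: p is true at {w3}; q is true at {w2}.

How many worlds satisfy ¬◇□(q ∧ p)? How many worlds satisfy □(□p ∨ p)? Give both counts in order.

For ¬◇□(q ∧ p):
w0: ◇□(q ∧ p) is F. ✓
w1: ◇□(q ∧ p) is T. ✗
w2: ◇□(q ∧ p) is F. ✓
w3: ◇□(q ∧ p) is T. ✗
w4: ◇□(q ∧ p) is T. ✗
— 2 worlds.
For □(□p ∨ p):
w0: no successors, so □(□p ∨ p) holds vacuously. ✓
w1: successors {w0, w3}; □p ∨ p there: w0:T, w3:T. ✓
w2: successors {w4}; □p ∨ p there: w4:F. ✗
w3: successors {w0, w2, w4}; □p ∨ p there: w0:T, w2:F, w4:F. ✗
w4: successors {w0, w2}; □p ∨ p there: w0:T, w2:F. ✗
— 2 worlds.

2 and 2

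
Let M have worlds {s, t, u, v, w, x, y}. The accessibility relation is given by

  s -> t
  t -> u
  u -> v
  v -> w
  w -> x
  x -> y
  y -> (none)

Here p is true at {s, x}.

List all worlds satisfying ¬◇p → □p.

s: ¬◇p is T, □p is F. ✗
t: ¬◇p is T, □p is F. ✗
u: ¬◇p is T, □p is F. ✗
v: ¬◇p is T, □p is F. ✗
w: ¬◇p is F, □p is T. ✓
x: ¬◇p is T, □p is F. ✗
y: ¬◇p is T, □p is T. ✓

{w, y}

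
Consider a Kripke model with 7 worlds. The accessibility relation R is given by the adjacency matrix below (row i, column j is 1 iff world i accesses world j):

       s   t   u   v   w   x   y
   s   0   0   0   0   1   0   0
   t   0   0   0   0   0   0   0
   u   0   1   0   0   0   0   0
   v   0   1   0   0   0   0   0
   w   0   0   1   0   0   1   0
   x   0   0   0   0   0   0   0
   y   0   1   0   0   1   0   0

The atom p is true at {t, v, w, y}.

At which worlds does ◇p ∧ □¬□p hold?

{s}

s: ◇p is T, □¬□p is T. ✓
t: ◇p is F, □¬□p is T. ✗
u: ◇p is T, □¬□p is F. ✗
v: ◇p is T, □¬□p is F. ✗
w: ◇p is F, □¬□p is F. ✗
x: ◇p is F, □¬□p is T. ✗
y: ◇p is T, □¬□p is F. ✗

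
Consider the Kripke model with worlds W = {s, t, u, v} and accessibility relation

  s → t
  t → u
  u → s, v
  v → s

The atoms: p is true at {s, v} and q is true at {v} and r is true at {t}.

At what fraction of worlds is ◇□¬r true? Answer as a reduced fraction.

s: successors {t}; □¬r there: t:T. ✓
t: successors {u}; □¬r there: u:T. ✓
u: successors {s, v}; □¬r there: s:F, v:T. ✓
v: successors {s}; □¬r there: s:F. ✗
That's 3 of 4 worlds, so 3/4.

3/4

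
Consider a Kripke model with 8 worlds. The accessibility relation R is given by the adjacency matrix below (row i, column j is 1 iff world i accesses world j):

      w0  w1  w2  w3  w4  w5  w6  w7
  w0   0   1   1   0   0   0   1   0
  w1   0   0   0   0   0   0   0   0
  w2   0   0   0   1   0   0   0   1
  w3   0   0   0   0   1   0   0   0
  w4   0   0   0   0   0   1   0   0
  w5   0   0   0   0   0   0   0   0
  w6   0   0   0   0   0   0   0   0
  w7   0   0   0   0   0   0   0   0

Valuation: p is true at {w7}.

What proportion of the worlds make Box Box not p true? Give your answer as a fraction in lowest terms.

w0: successors {w1, w2, w6}; Box not p there: w1:T, w2:F, w6:T. ✗
w1: no successors, so Box Box not p holds vacuously. ✓
w2: successors {w3, w7}; Box not p there: w3:T, w7:T. ✓
w3: successors {w4}; Box not p there: w4:T. ✓
w4: successors {w5}; Box not p there: w5:T. ✓
w5: no successors, so Box Box not p holds vacuously. ✓
w6: no successors, so Box Box not p holds vacuously. ✓
w7: no successors, so Box Box not p holds vacuously. ✓
That's 7 of 8 worlds, so 7/8.

7/8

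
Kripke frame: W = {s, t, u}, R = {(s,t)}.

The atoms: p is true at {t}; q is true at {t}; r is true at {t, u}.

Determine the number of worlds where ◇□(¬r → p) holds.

s: successors {t}; □(¬r → p) there: t:T. ✓
t: no successors, so ◇□(¬r → p) fails. ✗
u: no successors, so ◇□(¬r → p) fails. ✗
Satisfying worlds: {s}.

1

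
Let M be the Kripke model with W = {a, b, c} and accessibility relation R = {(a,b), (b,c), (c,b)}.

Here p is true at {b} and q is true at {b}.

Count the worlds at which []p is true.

2

a: successors {b}; p there: b:T. ✓
b: successors {c}; p there: c:F. ✗
c: successors {b}; p there: b:T. ✓
Satisfying worlds: {a, c}.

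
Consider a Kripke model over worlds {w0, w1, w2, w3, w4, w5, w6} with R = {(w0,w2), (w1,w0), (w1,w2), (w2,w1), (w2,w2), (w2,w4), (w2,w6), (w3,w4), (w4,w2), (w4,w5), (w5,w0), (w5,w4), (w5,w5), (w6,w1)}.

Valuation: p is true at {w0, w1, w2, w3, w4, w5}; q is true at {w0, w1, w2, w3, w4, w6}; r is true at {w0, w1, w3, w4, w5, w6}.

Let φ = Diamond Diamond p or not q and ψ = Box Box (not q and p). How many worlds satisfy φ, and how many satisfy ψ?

7 and 0

For Diamond Diamond p or not q:
w0: Diamond Diamond p is T, not q is F. ✓
w1: Diamond Diamond p is T, not q is F. ✓
w2: Diamond Diamond p is T, not q is F. ✓
w3: Diamond Diamond p is T, not q is F. ✓
w4: Diamond Diamond p is T, not q is F. ✓
w5: Diamond Diamond p is T, not q is T. ✓
w6: Diamond Diamond p is T, not q is F. ✓
— 7 worlds.
For Box Box (not q and p):
w0: successors {w2}; Box (not q and p) there: w2:F. ✗
w1: successors {w0, w2}; Box (not q and p) there: w0:F, w2:F. ✗
w2: successors {w1, w2, w4, w6}; Box (not q and p) there: w1:F, w2:F, w4:F, w6:F. ✗
w3: successors {w4}; Box (not q and p) there: w4:F. ✗
w4: successors {w2, w5}; Box (not q and p) there: w2:F, w5:F. ✗
w5: successors {w0, w4, w5}; Box (not q and p) there: w0:F, w4:F, w5:F. ✗
w6: successors {w1}; Box (not q and p) there: w1:F. ✗
— 0 worlds.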